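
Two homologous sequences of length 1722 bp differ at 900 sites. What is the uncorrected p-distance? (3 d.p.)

p = 900/1722 = 0.522648… ≈ 0.523 (to 3 d.p.).

0.523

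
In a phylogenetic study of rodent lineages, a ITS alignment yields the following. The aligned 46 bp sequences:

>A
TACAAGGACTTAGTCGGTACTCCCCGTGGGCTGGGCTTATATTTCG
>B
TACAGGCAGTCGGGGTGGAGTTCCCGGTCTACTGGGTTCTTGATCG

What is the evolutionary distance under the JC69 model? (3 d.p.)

0.824

The sequences differ at 23 of 46 sites, so p = 23/46 = 0.5.
d = −(3/4) ln(1 − 4p/3) = −0.75 ln(1 − 0.666667) = −0.75 ln(0.333333)
  = −0.75 × (-1.098613) = 0.823960 substitutions/site.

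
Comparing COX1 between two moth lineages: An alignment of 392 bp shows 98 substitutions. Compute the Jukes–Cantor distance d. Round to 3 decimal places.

0.304

p = 98/392 = 0.25.
d = −(3/4) ln(1 − 4p/3) = −0.75 ln(1 − 0.333333) = −0.75 ln(0.666667)
  = −0.75 × (-0.405465) = 0.304099 substitutions/site.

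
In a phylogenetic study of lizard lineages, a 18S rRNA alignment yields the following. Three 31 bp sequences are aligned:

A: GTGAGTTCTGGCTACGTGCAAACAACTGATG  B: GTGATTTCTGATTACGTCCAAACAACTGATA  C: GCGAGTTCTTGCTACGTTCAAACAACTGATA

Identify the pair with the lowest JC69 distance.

A and C

A–B: 5/31 differ, p = 0.161, d = 0.182.
A–C: 4/31 differ, p = 0.129, d = 0.142.
B–C: 6/31 differ, p = 0.194, d = 0.224.
The smallest distance is between A and C.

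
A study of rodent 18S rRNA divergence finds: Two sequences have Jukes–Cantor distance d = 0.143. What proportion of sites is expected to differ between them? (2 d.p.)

p = (3/4)(1 − e^(−4d/3)) = 0.75 × (1 − e^(-0.190667)) = 0.75 × (1 − 0.826408) = 0.130194.

0.13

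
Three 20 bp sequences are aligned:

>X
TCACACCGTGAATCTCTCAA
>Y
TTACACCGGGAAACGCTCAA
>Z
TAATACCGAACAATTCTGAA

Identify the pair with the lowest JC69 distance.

X–Y: 4/20 differ, p = 0.200, d = 0.233.
X–Z: 8/20 differ, p = 0.400, d = 0.572.
Y–Z: 8/20 differ, p = 0.400, d = 0.572.
The smallest distance is between X and Y.

X and Y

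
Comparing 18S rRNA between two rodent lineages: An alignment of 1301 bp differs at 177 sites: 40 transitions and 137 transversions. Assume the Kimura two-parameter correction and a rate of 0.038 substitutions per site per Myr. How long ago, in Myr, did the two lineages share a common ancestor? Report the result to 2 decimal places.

P = 40/1301 ≈ 0.030746 and Q = 137/1301 ≈ 0.105304.
Under the Kimura two-parameter model, d = −½ ln(1 − 2P − Q) − ¼ ln(1 − 2Q).
1 − 2P − Q = 0.833204, giving −½ ln(0.833204) = 0.091238.
1 − 2Q = 0.789392, giving −¼ ln(0.789392) = 0.059123.
d = 0.091238 + 0.059123 = 0.150361.
Under a molecular clock d = 2μt, so t = d/(2μ) = 0.150361 / (2 × 0.038) = 1.98 Myr.

1.98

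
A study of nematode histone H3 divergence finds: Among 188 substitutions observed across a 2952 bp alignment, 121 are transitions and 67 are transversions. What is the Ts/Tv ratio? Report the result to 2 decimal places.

R = 121/67 = 1.805970… ≈ 1.81 (to 2 d.p.).

1.81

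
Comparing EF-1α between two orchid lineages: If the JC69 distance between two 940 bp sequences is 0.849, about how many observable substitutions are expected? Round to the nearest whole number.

Invert JC69: p = (3/4)(1 − e^(−4d/3)) = 0.75 × (1 − e^(-1.132)) = 0.75 × (1 − 0.322388) = 0.508209.
Expected differing sites = pL ≈ 0.508209 × 940 = 477.71646 ≈ 478.

478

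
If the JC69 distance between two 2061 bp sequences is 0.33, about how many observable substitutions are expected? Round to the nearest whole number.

Invert JC69: p = (3/4)(1 − e^(−4d/3)) = 0.75 × (1 − e^(-0.44)) = 0.75 × (1 − 0.644036) = 0.266973.
Expected differing sites = pL ≈ 0.266973 × 2061 = 550.231353 ≈ 550.

550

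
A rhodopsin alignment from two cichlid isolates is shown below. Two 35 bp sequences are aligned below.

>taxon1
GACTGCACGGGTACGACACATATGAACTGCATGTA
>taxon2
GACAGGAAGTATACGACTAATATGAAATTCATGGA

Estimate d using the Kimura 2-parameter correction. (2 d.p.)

Of 35 sites, 1 differences are transitions and 9 are transversions, so P = 1/35 ≈ 0.028571 and Q = 9/35 ≈ 0.257143.
Under the Kimura two-parameter model, d = −½ ln(1 − 2P − Q) − ¼ ln(1 − 2Q).
1 − 2P − Q = 0.685715, giving −½ ln(0.685715) = 0.188647.
1 − 2Q = 0.485714, giving −¼ ln(0.485714) = 0.180534.
d = 0.188647 + 0.180534 = 0.369181.

0.37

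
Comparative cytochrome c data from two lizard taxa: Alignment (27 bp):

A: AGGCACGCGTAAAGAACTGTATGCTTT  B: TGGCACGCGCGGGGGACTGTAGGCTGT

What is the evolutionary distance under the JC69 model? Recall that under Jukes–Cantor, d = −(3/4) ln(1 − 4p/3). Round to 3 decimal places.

0.377

The sequences differ at 8 of 27 sites (1, 10, 11, 12, 13, 15, 22, 26), so p = 8/27 ≈ 0.296296.
d = −(3/4) ln(1 − 4p/3) = −0.75 ln(1 − 0.395061) = −0.75 ln(0.604939)
  = −0.75 × (-0.502628) = 0.376971 substitutions/site.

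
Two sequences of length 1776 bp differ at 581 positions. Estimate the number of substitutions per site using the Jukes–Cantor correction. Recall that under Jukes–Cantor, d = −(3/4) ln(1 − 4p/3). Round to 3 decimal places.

0.430

p = 581/1776 ≈ 0.32714.
d = −(3/4) ln(1 − 4p/3) = −0.75 ln(1 − 0.436187) = −0.75 ln(0.563813)
  = −0.75 × (-0.573033) = 0.429775 substitutions/site.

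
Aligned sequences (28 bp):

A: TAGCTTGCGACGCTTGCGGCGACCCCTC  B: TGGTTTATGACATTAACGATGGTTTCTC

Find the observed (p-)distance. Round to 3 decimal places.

The sequences differ at 14 of 28 positions.
p = 14/28 = 0.500.

0.500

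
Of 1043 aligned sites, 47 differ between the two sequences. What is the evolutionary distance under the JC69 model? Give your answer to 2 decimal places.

p = 47/1043 ≈ 0.045062.
d = −(3/4) ln(1 − 4p/3) = −0.75 ln(1 − 0.060083) = −0.75 ln(0.939917)
  = −0.75 × (-0.061964) = 0.046473 substitutions/site.

0.05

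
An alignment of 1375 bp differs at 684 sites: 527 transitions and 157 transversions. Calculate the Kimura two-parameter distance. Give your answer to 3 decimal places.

P = 527/1375 ≈ 0.383273 and Q = 157/1375 ≈ 0.114182.
Under the Kimura two-parameter model, d = −½ ln(1 − 2P − Q) − ¼ ln(1 − 2Q).
1 − 2P − Q = 0.119272, giving −½ ln(0.119272) = 1.063174.
1 − 2Q = 0.771636, giving −¼ ln(0.771636) = 0.064811.
d = 1.063174 + 0.064811 = 1.127985.

1.128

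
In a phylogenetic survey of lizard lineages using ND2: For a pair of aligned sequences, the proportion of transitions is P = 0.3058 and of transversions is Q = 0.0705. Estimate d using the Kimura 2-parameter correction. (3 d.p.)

0.611

Under the Kimura two-parameter model, d = −½ ln(1 − 2P − Q) − ¼ ln(1 − 2Q).
1 − 2P − Q = 0.3179, giving −½ ln(0.3179) = 0.573009.
1 − 2Q = 0.859, giving −¼ ln(0.859) = 0.037997.
d = 0.573009 + 0.037997 = 0.611006.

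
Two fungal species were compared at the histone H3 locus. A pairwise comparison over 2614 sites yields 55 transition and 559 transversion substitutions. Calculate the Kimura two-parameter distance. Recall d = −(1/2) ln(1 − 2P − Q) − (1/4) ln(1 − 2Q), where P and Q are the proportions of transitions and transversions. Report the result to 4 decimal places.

0.2873

P = 55/2614 ≈ 0.021041 and Q = 559/2614 ≈ 0.213849.
Under the Kimura two-parameter model, d = −½ ln(1 − 2P − Q) − ¼ ln(1 − 2Q).
1 − 2P − Q = 0.744069, giving −½ ln(0.744069) = 0.147811.
1 − 2Q = 0.572302, giving −¼ ln(0.572302) = 0.139522.
d = 0.147811 + 0.139522 = 0.287333.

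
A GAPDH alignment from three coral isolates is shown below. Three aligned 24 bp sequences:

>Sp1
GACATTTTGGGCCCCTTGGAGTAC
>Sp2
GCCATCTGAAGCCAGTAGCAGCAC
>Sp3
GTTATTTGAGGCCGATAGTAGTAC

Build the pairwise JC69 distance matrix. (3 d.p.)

d(Sp1,Sp2) = 0.608, d(Sp1,Sp3) = 0.441, d(Sp2,Sp3) = 0.441

Sp1–Sp2: 10/24 sites differ → p ≈ 0.416667, d = −0.75 ln(1 − 0.555556) = 0.608198 ≈ 0.608.
Sp1–Sp3: 8/24 sites differ → p ≈ 0.333333, d = −0.75 ln(1 − 0.444444) = 0.440839 ≈ 0.441.
Sp2–Sp3: 8/24 sites differ → p ≈ 0.333333, d = −0.75 ln(1 − 0.444444) = 0.440839 ≈ 0.441.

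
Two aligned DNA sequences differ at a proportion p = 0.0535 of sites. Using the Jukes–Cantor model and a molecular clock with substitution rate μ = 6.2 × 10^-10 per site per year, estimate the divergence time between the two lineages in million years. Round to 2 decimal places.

44.76

d = −(3/4) ln(1 − 4p/3) = −0.75 ln(1 − 0.071333) = −0.75 ln(0.928667)
  = −0.75 × (-0.074005) = 0.055504 substitutions/site.
Under a molecular clock d = 2μt, so t = d/(2μ) = 0.055504 / (2 × 6.2 × 10^-10) = 44.76 million years.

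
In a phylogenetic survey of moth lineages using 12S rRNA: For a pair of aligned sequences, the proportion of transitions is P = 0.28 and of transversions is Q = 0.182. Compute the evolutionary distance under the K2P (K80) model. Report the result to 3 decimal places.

Under the Kimura two-parameter model, d = −½ ln(1 − 2P − Q) − ¼ ln(1 − 2Q).
1 − 2P − Q = 0.258, giving −½ ln(0.258) = 0.677398.
1 − 2Q = 0.636, giving −¼ ln(0.636) = 0.113139.
d = 0.677398 + 0.113139 = 0.790537.

0.791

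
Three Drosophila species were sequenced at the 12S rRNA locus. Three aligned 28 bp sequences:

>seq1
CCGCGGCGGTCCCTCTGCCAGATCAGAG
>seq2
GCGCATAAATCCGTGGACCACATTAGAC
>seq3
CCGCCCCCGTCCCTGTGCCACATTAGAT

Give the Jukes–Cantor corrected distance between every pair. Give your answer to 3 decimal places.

seq1–seq2: 13/28 sites differ → p ≈ 0.464286, d = −0.75 ln(1 − 0.619048) = 0.723811 ≈ 0.724.
seq1–seq3: 7/28 sites differ → p = 0.25, d = −0.75 ln(1 − 0.333333) = 0.304098 ≈ 0.304.
seq2–seq3: 10/28 sites differ → p ≈ 0.357143, d = −0.75 ln(1 − 0.476191) = 0.484971 ≈ 0.485.

d(seq1,seq2) = 0.724, d(seq1,seq3) = 0.304, d(seq2,seq3) = 0.485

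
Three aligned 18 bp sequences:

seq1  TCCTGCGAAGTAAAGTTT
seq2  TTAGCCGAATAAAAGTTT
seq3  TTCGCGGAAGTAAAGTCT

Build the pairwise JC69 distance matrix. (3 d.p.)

d(seq1,seq2) = 0.441, d(seq1,seq3) = 0.347, d(seq2,seq3) = 0.347

seq1–seq2: 6/18 sites differ → p ≈ 0.333333, d = −0.75 ln(1 − 0.444444) = 0.440839 ≈ 0.441.
seq1–seq3: 5/18 sites differ → p ≈ 0.277778, d = −0.75 ln(1 − 0.370371) = 0.346968 ≈ 0.347.
seq2–seq3: 5/18 sites differ → p ≈ 0.277778, d = −0.75 ln(1 − 0.370371) = 0.346968 ≈ 0.347.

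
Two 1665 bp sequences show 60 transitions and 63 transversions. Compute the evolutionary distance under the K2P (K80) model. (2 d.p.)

0.08

P = 60/1665 ≈ 0.036036 and Q = 63/1665 ≈ 0.037838.
Under the Kimura two-parameter model, d = −½ ln(1 − 2P − Q) − ¼ ln(1 − 2Q).
1 − 2P − Q = 0.89009, giving −½ ln(0.89009) = 0.058216.
1 − 2Q = 0.924324, giving −¼ ln(0.924324) = 0.019673.
d = 0.058216 + 0.019673 = 0.077889.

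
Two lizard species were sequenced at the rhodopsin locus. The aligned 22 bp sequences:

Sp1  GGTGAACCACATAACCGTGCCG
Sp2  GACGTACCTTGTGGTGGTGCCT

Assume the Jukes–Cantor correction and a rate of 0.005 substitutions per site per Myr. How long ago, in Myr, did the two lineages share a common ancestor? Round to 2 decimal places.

82.40

The sequences differ at 11 of 22 sites, so p = 11/22 = 0.5.
d = −(3/4) ln(1 − 4p/3) = −0.75 ln(1 − 0.666667) = −0.75 ln(0.333333)
  = −0.75 × (-1.098613) = 0.823960 substitutions/site.
Under a molecular clock d = 2μt, so t = d/(2μ) = 0.823960 / (2 × 0.005) = 82.40 Myr.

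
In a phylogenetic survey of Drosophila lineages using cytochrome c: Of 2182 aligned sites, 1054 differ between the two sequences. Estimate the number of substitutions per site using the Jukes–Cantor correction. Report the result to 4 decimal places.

p = 1054/2182 ≈ 0.483043.
d = −(3/4) ln(1 − 4p/3) = −0.75 ln(1 − 0.644057) = −0.75 ln(0.355943)
  = −0.75 × (-1.032985) = 0.774739 substitutions/site.

0.7747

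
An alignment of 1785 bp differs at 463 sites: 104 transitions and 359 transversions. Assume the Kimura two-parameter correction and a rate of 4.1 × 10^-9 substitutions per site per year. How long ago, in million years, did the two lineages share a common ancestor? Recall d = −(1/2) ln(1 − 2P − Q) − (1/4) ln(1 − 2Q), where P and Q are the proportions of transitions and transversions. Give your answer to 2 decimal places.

38.99

P = 104/1785 ≈ 0.058263 and Q = 359/1785 ≈ 0.20112.
Under the Kimura two-parameter model, d = −½ ln(1 − 2P − Q) − ¼ ln(1 − 2Q).
1 − 2P − Q = 0.682354, giving −½ ln(0.682354) = 0.191103.
1 − 2Q = 0.59776, giving −¼ ln(0.59776) = 0.128641.
d = 0.191103 + 0.128641 = 0.319744.
Under a molecular clock d = 2μt, so t = d/(2μ) = 0.319744 / (2 × 4.1 × 10^-9) = 38.99 million years.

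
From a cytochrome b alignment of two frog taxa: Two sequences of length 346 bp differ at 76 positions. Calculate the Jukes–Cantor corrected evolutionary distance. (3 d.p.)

0.260

p = 76/346 ≈ 0.219653.
d = −(3/4) ln(1 − 4p/3) = −0.75 ln(1 − 0.292871) = −0.75 ln(0.707129)
  = −0.75 × (-0.346542) = 0.259907 substitutions/site.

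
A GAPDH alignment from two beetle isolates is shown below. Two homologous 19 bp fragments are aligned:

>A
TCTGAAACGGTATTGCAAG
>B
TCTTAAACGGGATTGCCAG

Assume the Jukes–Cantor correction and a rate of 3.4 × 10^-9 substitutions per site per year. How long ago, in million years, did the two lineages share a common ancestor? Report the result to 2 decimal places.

The sequences differ at 3 of 19 sites (4, 11, 17), so p = 3/19 ≈ 0.157895.
d = −(3/4) ln(1 − 4p/3) = −0.75 ln(1 − 0.210527) = −0.75 ln(0.789473)
  = −0.75 × (-0.236390) = 0.177293 substitutions/site.
Under a molecular clock d = 2μt, so t = d/(2μ) = 0.177293 / (2 × 3.4 × 10^-9) = 26.07 million years.

26.07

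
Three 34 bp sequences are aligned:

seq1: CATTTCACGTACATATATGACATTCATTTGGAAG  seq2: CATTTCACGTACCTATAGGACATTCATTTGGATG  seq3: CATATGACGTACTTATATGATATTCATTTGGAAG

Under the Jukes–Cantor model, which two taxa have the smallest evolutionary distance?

seq1 and seq2

seq1–seq2: 3/34 differ, p = 0.088, d = 0.094.
seq1–seq3: 4/34 differ, p = 0.118, d = 0.128.
seq2–seq3: 6/34 differ, p = 0.176, d = 0.201.
The smallest distance is between seq1 and seq2.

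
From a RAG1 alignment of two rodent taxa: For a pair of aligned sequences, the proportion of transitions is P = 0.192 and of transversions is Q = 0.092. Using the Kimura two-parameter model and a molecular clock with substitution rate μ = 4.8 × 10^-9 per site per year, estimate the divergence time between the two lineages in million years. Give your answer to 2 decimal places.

Under the Kimura two-parameter model, d = −½ ln(1 − 2P − Q) − ¼ ln(1 − 2Q).
1 − 2P − Q = 0.524, giving −½ ln(0.524) = 0.323132.
1 − 2Q = 0.816, giving −¼ ln(0.816) = 0.050835.
d = 0.323132 + 0.050835 = 0.373967.
Under a molecular clock d = 2μt, so t = d/(2μ) = 0.373967 / (2 × 4.8 × 10^-9) = 38.95 million years.

38.95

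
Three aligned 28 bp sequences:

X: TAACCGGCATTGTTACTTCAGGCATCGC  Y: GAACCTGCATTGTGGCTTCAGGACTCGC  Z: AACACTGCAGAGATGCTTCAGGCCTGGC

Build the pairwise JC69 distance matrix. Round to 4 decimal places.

d(X,Y) = 0.2524, d(X,Z) = 0.4850, d(Y,Z) = 0.4197

X–Y: 6/28 sites differ → p ≈ 0.214286, d = −0.75 ln(1 − 0.285715) = 0.252355 ≈ 0.2524.
X–Z: 10/28 sites differ → p ≈ 0.357143, d = −0.75 ln(1 − 0.476191) = 0.484971 ≈ 0.4850.
Y–Z: 9/28 sites differ → p ≈ 0.321429, d = −0.75 ln(1 − 0.428572) = 0.419713 ≈ 0.4197.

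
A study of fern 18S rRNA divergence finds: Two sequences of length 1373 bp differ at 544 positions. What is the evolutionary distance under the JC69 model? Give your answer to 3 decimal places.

0.564

p = 544/1373 ≈ 0.396213.
d = −(3/4) ln(1 − 4p/3) = −0.75 ln(1 − 0.528284) = −0.75 ln(0.471716)
  = −0.75 × (-0.751378) = 0.563534 substitutions/site.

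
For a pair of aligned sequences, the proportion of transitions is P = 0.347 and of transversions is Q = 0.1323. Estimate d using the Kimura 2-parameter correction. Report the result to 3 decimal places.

0.952

Under the Kimura two-parameter model, d = −½ ln(1 − 2P − Q) − ¼ ln(1 − 2Q).
1 − 2P − Q = 0.1737, giving −½ ln(0.1737) = 0.875213.
1 − 2Q = 0.7354, giving −¼ ln(0.7354) = 0.076835.
d = 0.875213 + 0.076835 = 0.952048.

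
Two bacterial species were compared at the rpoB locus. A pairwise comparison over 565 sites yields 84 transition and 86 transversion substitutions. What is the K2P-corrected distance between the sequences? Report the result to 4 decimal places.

P = 84/565 ≈ 0.148673 and Q = 86/565 ≈ 0.152212.
Under the Kimura two-parameter model, d = −½ ln(1 − 2P − Q) − ¼ ln(1 − 2Q).
1 − 2P − Q = 0.550442, giving −½ ln(0.550442) = 0.298517.
1 − 2Q = 0.695576, giving −¼ ln(0.695576) = 0.090754.
d = 0.298517 + 0.090754 = 0.389271.

0.3893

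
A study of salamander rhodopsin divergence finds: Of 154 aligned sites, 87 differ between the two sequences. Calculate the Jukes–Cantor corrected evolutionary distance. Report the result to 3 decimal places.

p = 87/154 ≈ 0.564935.
d = −(3/4) ln(1 − 4p/3) = −0.75 ln(1 − 0.753247) = −0.75 ln(0.246753)
  = −0.75 × (-1.399367) = 1.049525 substitutions/site.

1.050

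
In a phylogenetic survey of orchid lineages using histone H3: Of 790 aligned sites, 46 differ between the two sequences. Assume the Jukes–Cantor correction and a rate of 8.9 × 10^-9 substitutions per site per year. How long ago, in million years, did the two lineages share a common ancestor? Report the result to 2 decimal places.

p = 46/790 ≈ 0.058228.
d = −(3/4) ln(1 − 4p/3) = −0.75 ln(1 − 0.077637) = −0.75 ln(0.922363)
  = −0.75 × (-0.080816) = 0.060612 substitutions/site.
Under a molecular clock d = 2μt, so t = d/(2μ) = 0.060612 / (2 × 8.9 × 10^-9) = 3.41 million years.

3.41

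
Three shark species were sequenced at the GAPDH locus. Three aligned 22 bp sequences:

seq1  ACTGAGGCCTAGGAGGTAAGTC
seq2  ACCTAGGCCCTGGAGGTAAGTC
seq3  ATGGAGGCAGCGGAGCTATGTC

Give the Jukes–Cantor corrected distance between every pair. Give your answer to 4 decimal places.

seq1–seq2: 4/22 sites differ → p ≈ 0.181818, d = −0.75 ln(1 − 0.242424) = 0.208224 ≈ 0.2082.
seq1–seq3: 7/22 sites differ → p ≈ 0.318182, d = −0.75 ln(1 − 0.424243) = 0.414052 ≈ 0.4141.
seq2–seq3: 8/22 sites differ → p ≈ 0.363636, d = −0.75 ln(1 − 0.484848) = 0.497470 ≈ 0.4975.

d(seq1,seq2) = 0.2082, d(seq1,seq3) = 0.4141, d(seq2,seq3) = 0.4975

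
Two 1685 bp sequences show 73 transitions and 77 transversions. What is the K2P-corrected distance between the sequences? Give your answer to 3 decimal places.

0.095

P = 73/1685 ≈ 0.043323 and Q = 77/1685 ≈ 0.045697.
Under the Kimura two-parameter model, d = −½ ln(1 − 2P − Q) − ¼ ln(1 − 2Q).
1 − 2P − Q = 0.867657, giving −½ ln(0.867657) = 0.070979.
1 − 2Q = 0.908606, giving −¼ ln(0.908606) = 0.023961.
d = 0.070979 + 0.023961 = 0.094940.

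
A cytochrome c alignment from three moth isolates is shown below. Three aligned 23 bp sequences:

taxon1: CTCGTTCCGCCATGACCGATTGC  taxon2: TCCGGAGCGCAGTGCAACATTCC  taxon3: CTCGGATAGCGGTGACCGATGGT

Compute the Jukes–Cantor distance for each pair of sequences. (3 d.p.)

d(taxon1,taxon2) = 0.892, d(taxon1,taxon3) = 0.467, d(taxon2,taxon3) = 0.892

taxon1–taxon2: 12/23 sites differ → p ≈ 0.521739, d = −0.75 ln(1 − 0.695652) = 0.892188 ≈ 0.892.
taxon1–taxon3: 8/23 sites differ → p ≈ 0.347826, d = −0.75 ln(1 − 0.463768) = 0.467391 ≈ 0.467.
taxon2–taxon3: 12/23 sites differ → p ≈ 0.521739, d = −0.75 ln(1 − 0.695652) = 0.892188 ≈ 0.892.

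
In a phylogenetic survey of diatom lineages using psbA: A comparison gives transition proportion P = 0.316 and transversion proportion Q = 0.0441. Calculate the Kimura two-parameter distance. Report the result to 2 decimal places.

Under the Kimura two-parameter model, d = −½ ln(1 − 2P − Q) − ¼ ln(1 − 2Q).
1 − 2P − Q = 0.3239, giving −½ ln(0.3239) = 0.563660.
1 − 2Q = 0.9118, giving −¼ ln(0.9118) = 0.023084.
d = 0.563660 + 0.023084 = 0.586744.

0.59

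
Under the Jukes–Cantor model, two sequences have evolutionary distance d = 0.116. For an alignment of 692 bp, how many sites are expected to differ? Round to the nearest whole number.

74

Invert JC69: p = (3/4)(1 − e^(−4d/3)) = 0.75 × (1 − e^(-0.154667)) = 0.75 × (1 − 0.856700) = 0.107475.
Expected differing sites = pL ≈ 0.107475 × 692 = 74.3727 ≈ 74.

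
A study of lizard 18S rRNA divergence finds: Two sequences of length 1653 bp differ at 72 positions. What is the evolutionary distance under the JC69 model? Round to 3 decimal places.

0.045

p = 72/1653 ≈ 0.043557.
d = −(3/4) ln(1 − 4p/3) = −0.75 ln(1 − 0.058076) = −0.75 ln(0.941924)
  = −0.75 × (-0.059831) = 0.044873 substitutions/site.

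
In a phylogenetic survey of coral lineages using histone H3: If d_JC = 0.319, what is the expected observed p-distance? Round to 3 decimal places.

p = (3/4)(1 − e^(−4d/3)) = 0.75 × (1 − e^(-0.425333)) = 0.75 × (1 − 0.653552) = 0.259836.

0.260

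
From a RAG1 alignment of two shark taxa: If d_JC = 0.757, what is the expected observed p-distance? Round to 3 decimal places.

p = (3/4)(1 − e^(−4d/3)) = 0.75 × (1 − e^(-1.009333)) = 0.75 × (1 − 0.364462) = 0.476654.

0.477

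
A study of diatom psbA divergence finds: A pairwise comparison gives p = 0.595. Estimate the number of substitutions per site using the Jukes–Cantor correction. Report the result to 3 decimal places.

d = −(3/4) ln(1 − 4p/3) = −0.75 ln(1 − 0.793333) = −0.75 ln(0.206667)
  = −0.75 × (-1.576646) = 1.182485 substitutions/site.

1.182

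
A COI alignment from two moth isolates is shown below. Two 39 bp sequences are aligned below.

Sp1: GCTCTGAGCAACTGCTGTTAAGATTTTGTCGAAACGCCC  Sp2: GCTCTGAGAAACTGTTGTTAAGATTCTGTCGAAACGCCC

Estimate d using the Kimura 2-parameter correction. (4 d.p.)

Of 39 sites, 2 differences are transitions and 1 are transversions, so P = 2/39 ≈ 0.051282 and Q = 1/39 ≈ 0.025641.
Under the Kimura two-parameter model, d = −½ ln(1 − 2P − Q) − ¼ ln(1 − 2Q).
1 − 2P − Q = 0.871795, giving −½ ln(0.871795) = 0.068600.
1 − 2Q = 0.948718, giving −¼ ln(0.948718) = 0.013161.
d = 0.068600 + 0.013161 = 0.081761.

0.0818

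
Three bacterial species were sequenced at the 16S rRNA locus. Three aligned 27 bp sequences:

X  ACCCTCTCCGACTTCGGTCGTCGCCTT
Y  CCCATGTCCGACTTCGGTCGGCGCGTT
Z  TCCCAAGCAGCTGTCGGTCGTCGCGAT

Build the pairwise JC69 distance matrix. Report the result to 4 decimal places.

d(X,Y) = 0.2127, d(X,Z) = 0.5107, d(Y,Z) = 0.5876

X–Y: 5/27 sites differ → p ≈ 0.185185, d = −0.75 ln(1 − 0.246913) = 0.212681 ≈ 0.2127.
X–Z: 10/27 sites differ → p ≈ 0.37037, d = −0.75 ln(1 − 0.493827) = 0.510658 ≈ 0.5107.
Y–Z: 11/27 sites differ → p ≈ 0.407407, d = −0.75 ln(1 − 0.543209) = 0.587647 ≈ 0.5876.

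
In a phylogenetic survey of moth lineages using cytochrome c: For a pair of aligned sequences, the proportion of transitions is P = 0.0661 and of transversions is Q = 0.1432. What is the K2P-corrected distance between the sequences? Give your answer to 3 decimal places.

0.245

Under the Kimura two-parameter model, d = −½ ln(1 − 2P − Q) − ¼ ln(1 − 2Q).
1 − 2P − Q = 0.7246, giving −½ ln(0.7246) = 0.161068.
1 − 2Q = 0.7136, giving −¼ ln(0.7136) = 0.084358.
d = 0.161068 + 0.084358 = 0.245426.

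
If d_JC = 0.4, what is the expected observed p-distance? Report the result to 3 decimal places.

p = (3/4)(1 − e^(−4d/3)) = 0.75 × (1 − e^(-0.533333)) = 0.75 × (1 − 0.586646) = 0.310016.

0.310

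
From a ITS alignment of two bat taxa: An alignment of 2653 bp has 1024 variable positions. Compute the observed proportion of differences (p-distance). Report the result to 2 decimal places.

p = 1024/2653 = 0.385978… ≈ 0.39 (to 2 d.p.).

0.39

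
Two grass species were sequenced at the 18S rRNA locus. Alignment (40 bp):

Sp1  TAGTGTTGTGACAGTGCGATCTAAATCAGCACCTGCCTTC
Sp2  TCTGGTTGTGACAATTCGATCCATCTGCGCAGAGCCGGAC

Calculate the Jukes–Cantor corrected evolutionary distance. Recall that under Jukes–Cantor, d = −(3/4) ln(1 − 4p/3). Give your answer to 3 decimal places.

0.627

The sequences differ at 17 of 40 sites, so p = 17/40 = 0.425.
d = −(3/4) ln(1 − 4p/3) = −0.75 ln(1 − 0.566667) = −0.75 ln(0.433333)
  = −0.75 × (-0.836249) = 0.627187 substitutions/site.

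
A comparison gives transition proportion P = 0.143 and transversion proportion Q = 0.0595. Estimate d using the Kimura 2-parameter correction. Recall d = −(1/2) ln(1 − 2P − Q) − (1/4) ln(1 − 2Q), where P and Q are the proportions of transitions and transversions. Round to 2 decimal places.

0.24

Under the Kimura two-parameter model, d = −½ ln(1 − 2P − Q) − ¼ ln(1 − 2Q).
1 − 2P − Q = 0.6545, giving −½ ln(0.6545) = 0.211942.
1 − 2Q = 0.881, giving −¼ ln(0.881) = 0.031674.
d = 0.211942 + 0.031674 = 0.243616.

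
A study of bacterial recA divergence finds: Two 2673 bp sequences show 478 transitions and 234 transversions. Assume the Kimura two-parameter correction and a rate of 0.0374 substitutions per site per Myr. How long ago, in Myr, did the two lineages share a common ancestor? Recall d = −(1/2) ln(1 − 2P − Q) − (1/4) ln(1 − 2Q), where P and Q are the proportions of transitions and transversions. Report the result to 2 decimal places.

4.58

P = 478/2673 ≈ 0.178825 and Q = 234/2673 ≈ 0.087542.
Under the Kimura two-parameter model, d = −½ ln(1 − 2P − Q) − ¼ ln(1 − 2Q).
1 − 2P − Q = 0.554808, giving −½ ln(0.554808) = 0.294567.
1 − 2Q = 0.824916, giving −¼ ln(0.824916) = 0.048118.
d = 0.294567 + 0.048118 = 0.342685.
Under a molecular clock d = 2μt, so t = d/(2μ) = 0.342685 / (2 × 0.0374) = 4.58 Myr.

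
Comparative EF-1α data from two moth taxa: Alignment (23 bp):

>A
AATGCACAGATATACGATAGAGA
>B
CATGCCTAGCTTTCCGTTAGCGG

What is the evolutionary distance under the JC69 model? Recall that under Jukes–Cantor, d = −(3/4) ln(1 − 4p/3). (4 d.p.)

0.5532

The sequences differ at 9 of 23 sites (1, 6, 7, 10, 12, 14, 17, 21, 23), so p = 9/23 ≈ 0.391304.
d = −(3/4) ln(1 − 4p/3) = −0.75 ln(1 − 0.521739) = −0.75 ln(0.478261)
  = −0.75 × (-0.737599) = 0.553199 substitutions/site.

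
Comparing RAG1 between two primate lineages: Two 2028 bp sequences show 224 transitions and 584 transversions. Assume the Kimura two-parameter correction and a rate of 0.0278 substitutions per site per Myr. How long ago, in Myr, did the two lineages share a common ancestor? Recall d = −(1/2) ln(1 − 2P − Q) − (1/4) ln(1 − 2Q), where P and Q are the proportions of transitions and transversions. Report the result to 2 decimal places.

10.25

P = 224/2028 ≈ 0.110454 and Q = 584/2028 ≈ 0.287968.
Under the Kimura two-parameter model, d = −½ ln(1 − 2P − Q) − ¼ ln(1 − 2Q).
1 − 2P − Q = 0.491124, giving −½ ln(0.491124) = 0.355529.
1 − 2Q = 0.424064, giving −¼ ln(0.424064) = 0.214468.
d = 0.355529 + 0.214468 = 0.569997.
Under a molecular clock d = 2μt, so t = d/(2μ) = 0.569997 / (2 × 0.0278) = 10.25 Myr.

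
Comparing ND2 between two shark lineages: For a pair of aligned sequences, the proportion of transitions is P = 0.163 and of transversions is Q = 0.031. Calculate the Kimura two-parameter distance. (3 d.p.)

0.237

Under the Kimura two-parameter model, d = −½ ln(1 − 2P − Q) − ¼ ln(1 − 2Q).
1 − 2P − Q = 0.643, giving −½ ln(0.643) = 0.220805.
1 − 2Q = 0.938, giving −¼ ln(0.938) = 0.016001.
d = 0.220805 + 0.016001 = 0.236806.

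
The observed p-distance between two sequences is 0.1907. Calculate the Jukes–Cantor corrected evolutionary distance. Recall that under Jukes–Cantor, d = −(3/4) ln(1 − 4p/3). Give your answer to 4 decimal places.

0.2200

d = −(3/4) ln(1 − 4p/3) = −0.75 ln(1 − 0.254267) = −0.75 ln(0.745733)
  = −0.75 × (-0.293388) = 0.220041 substitutions/site.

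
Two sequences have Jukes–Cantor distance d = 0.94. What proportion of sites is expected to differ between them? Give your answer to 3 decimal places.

0.536

p = (3/4)(1 − e^(−4d/3)) = 0.75 × (1 − e^(-1.253333)) = 0.75 × (1 − 0.285551) = 0.535837.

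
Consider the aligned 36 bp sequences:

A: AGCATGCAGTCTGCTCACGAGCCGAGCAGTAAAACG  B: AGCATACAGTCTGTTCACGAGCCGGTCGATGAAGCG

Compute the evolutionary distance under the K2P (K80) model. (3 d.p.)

Of 36 sites, 7 differences are transitions and 1 are transversions, so P = 7/36 ≈ 0.194444 and Q = 1/36 ≈ 0.027778.
Under the Kimura two-parameter model, d = −½ ln(1 − 2P − Q) − ¼ ln(1 − 2Q).
1 − 2P − Q = 0.583334, giving −½ ln(0.583334) = 0.269498.
1 − 2Q = 0.944444, giving −¼ ln(0.944444) = 0.014290.
d = 0.269498 + 0.014290 = 0.283788.

0.284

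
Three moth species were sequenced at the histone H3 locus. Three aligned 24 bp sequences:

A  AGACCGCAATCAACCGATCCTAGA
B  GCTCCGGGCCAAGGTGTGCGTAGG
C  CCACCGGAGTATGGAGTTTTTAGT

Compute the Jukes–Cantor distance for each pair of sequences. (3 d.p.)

A–B: 15/24 sites differ → p = 0.625, d = −0.75 ln(1 − 0.833333) = 1.343818 ≈ 1.344.
A–C: 13/24 sites differ → p ≈ 0.541667, d = −0.75 ln(1 − 0.722223) = 0.960702 ≈ 0.961.
B–C: 11/24 sites differ → p ≈ 0.458333, d = −0.75 ln(1 − 0.611111) = 0.708346 ≈ 0.708.

d(A,B) = 1.344, d(A,C) = 0.961, d(B,C) = 0.708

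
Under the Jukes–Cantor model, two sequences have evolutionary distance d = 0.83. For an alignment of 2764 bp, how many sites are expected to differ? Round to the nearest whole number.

Invert JC69: p = (3/4)(1 − e^(−4d/3)) = 0.75 × (1 − e^(-1.106667)) = 0.75 × (1 − 0.330659) = 0.502006.
Expected differing sites = pL ≈ 0.502006 × 2764 = 1387.544584 ≈ 1388.

1388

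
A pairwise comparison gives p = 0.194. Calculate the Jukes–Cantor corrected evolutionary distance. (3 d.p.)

0.224

d = −(3/4) ln(1 − 4p/3) = −0.75 ln(1 − 0.258667) = −0.75 ln(0.741333)
  = −0.75 × (-0.299305) = 0.224479 substitutions/site.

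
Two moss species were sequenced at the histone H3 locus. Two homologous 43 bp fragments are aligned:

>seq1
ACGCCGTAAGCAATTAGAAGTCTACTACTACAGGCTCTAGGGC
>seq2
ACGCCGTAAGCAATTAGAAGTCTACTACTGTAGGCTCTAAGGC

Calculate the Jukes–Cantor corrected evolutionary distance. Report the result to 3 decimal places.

The sequences differ at 3 of 43 sites (30, 31, 40), so p = 3/43 ≈ 0.069767.
d = −(3/4) ln(1 − 4p/3) = −0.75 ln(1 − 0.093023) = −0.75 ln(0.906977)
  = −0.75 × (-0.097638) = 0.073229 substitutions/site.

0.073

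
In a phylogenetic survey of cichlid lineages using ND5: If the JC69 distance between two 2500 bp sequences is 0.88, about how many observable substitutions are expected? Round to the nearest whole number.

1295

Invert JC69: p = (3/4)(1 − e^(−4d/3)) = 0.75 × (1 − e^(-1.173333)) = 0.75 × (1 − 0.309334) = 0.518000.
Expected differing sites = pL ≈ 0.518000 × 2500 = 1295 ≈ 1295.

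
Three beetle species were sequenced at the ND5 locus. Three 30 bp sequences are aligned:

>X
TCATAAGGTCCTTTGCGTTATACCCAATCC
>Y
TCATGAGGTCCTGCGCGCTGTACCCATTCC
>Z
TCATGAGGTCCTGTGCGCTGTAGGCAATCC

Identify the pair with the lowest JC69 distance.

Y and Z

X–Y: 6/30 differ, p = 0.200, d = 0.233.
X–Z: 6/30 differ, p = 0.200, d = 0.233.
Y–Z: 4/30 differ, p = 0.133, d = 0.147.
The smallest distance is between Y and Z.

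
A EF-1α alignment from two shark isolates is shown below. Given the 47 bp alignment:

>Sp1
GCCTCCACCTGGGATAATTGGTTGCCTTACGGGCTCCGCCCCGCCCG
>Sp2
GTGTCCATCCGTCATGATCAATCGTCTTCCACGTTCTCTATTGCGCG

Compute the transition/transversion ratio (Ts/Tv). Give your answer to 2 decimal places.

1.88

Transitions are A↔G and C↔T; transversions are all other mismatches.
Transitions: 15. Transversions: 8.
R = 15/8 = 1.875 ≈ 1.88 (to 2 d.p.).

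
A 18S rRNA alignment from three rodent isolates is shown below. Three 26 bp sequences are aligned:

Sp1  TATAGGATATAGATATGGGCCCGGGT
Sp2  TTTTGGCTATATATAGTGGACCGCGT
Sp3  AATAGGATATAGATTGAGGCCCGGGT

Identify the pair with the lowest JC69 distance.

Sp1–Sp2: 8/26 differ, p = 0.308, d = 0.396.
Sp1–Sp3: 4/26 differ, p = 0.154, d = 0.172.
Sp2–Sp3: 9/26 differ, p = 0.346, d = 0.464.
The smallest distance is between Sp1 and Sp3.

Sp1 and Sp3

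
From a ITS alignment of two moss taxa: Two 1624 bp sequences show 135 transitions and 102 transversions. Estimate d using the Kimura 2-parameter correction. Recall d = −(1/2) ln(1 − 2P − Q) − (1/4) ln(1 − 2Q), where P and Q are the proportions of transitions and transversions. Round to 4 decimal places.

P = 135/1624 ≈ 0.083128 and Q = 102/1624 ≈ 0.062808.
Under the Kimura two-parameter model, d = −½ ln(1 − 2P − Q) − ¼ ln(1 − 2Q).
1 − 2P − Q = 0.770936, giving −½ ln(0.770936) = 0.130075.
1 − 2Q = 0.874384, giving −¼ ln(0.874384) = 0.033559.
d = 0.130075 + 0.033559 = 0.163634.

0.1636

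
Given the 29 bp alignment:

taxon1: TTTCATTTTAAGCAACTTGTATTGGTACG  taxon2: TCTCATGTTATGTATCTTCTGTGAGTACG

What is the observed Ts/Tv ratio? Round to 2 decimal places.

0.80

Transitions are A↔G and C↔T; transversions are all other mismatches.
Transitions: 4. Transversions: 5.
R = 4/5 = 0.80.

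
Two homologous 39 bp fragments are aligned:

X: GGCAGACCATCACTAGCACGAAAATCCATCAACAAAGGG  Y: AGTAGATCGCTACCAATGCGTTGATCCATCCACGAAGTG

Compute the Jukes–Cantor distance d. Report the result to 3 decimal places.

The sequences differ at 16 of 39 sites, so p = 16/39 ≈ 0.410256.
d = −(3/4) ln(1 − 4p/3) = −0.75 ln(1 − 0.547008) = −0.75 ln(0.452992)
  = −0.75 × (-0.791881) = 0.593911 substitutions/site.

0.594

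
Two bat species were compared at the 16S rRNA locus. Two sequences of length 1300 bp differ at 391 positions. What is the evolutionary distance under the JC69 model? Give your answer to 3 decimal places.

0.384

p = 391/1300 ≈ 0.300769.
d = −(3/4) ln(1 − 4p/3) = −0.75 ln(1 − 0.401025) = −0.75 ln(0.598975)
  = −0.75 × (-0.512535) = 0.384401 substitutions/site.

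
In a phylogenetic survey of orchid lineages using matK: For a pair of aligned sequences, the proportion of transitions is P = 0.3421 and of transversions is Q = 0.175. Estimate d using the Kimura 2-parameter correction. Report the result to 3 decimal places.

Under the Kimura two-parameter model, d = −½ ln(1 − 2P − Q) − ¼ ln(1 − 2Q).
1 − 2P − Q = 0.1408, giving −½ ln(0.1408) = 0.980207.
1 − 2Q = 0.65, giving −¼ ln(0.65) = 0.107696.
d = 0.980207 + 0.107696 = 1.087903.

1.088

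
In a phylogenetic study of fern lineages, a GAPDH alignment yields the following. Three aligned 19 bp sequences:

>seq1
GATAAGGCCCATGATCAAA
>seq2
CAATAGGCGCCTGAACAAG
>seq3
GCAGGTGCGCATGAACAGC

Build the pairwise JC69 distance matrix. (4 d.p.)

seq1–seq2: 7/19 sites differ → p ≈ 0.368421, d = −0.75 ln(1 − 0.491228) = 0.506816 ≈ 0.5068.
seq1–seq3: 9/19 sites differ → p ≈ 0.473684, d = −0.75 ln(1 − 0.631579) = 0.748897 ≈ 0.7489.
seq2–seq3: 8/19 sites differ → p ≈ 0.421053, d = −0.75 ln(1 − 0.561404) = 0.618132 ≈ 0.6181.

d(seq1,seq2) = 0.5068, d(seq1,seq3) = 0.7489, d(seq2,seq3) = 0.6181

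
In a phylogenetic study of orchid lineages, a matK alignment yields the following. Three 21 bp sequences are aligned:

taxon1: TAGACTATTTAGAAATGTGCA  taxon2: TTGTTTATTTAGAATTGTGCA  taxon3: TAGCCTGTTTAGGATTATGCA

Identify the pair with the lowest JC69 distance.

taxon1 and taxon2

taxon1–taxon2: 4/21 differ, p = 0.190, d = 0.220.
taxon1–taxon3: 5/21 differ, p = 0.238, d = 0.286.
taxon2–taxon3: 6/21 differ, p = 0.286, d = 0.360.
The smallest distance is between taxon1 and taxon2.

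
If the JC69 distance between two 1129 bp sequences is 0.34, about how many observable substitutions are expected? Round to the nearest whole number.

Invert JC69: p = (3/4)(1 − e^(−4d/3)) = 0.75 × (1 − e^(-0.453333)) = 0.75 × (1 − 0.635506) = 0.273371.
Expected differing sites = pL ≈ 0.273371 × 1129 = 308.635859 ≈ 309.

309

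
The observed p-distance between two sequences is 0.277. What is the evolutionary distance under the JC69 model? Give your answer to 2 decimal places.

d = −(3/4) ln(1 − 4p/3) = −0.75 ln(1 − 0.369333) = −0.75 ln(0.630667)
  = −0.75 × (-0.460977) = 0.345733 substitutions/site.

0.35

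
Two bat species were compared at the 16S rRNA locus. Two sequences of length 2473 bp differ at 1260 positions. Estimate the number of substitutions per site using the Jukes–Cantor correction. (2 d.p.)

p = 1260/2473 ≈ 0.509503.
d = −(3/4) ln(1 − 4p/3) = −0.75 ln(1 − 0.679337) = −0.75 ln(0.320663)
  = −0.75 × (-1.137365) = 0.853024 substitutions/site.

0.85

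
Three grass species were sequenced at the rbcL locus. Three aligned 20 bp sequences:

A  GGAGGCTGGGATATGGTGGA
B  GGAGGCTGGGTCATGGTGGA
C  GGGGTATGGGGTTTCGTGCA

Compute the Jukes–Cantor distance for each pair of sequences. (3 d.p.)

d(A,B) = 0.107, d(A,C) = 0.471, d(B,C) = 0.572

A–B: 2/20 sites differ → p = 0.1, d = −0.75 ln(1 − 0.133333) = 0.107325 ≈ 0.107.
A–C: 7/20 sites differ → p = 0.35, d = −0.75 ln(1 − 0.466667) = 0.471457 ≈ 0.471.
B–C: 8/20 sites differ → p = 0.4, d = −0.75 ln(1 − 0.533333) = 0.571605 ≈ 0.572.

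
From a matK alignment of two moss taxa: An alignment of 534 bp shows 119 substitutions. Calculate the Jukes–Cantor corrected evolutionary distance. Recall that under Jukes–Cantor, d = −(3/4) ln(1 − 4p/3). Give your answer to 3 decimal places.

p = 119/534 ≈ 0.222846.
d = −(3/4) ln(1 − 4p/3) = −0.75 ln(1 − 0.297128) = −0.75 ln(0.702872)
  = −0.75 × (-0.352580) = 0.264435 substitutions/site.

0.264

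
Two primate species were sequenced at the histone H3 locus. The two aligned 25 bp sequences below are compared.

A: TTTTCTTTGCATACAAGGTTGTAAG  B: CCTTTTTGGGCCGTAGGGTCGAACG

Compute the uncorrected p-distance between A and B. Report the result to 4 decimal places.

0.5200

The sequences differ at 13 of 25 positions.
p = 13/25 = 0.5200.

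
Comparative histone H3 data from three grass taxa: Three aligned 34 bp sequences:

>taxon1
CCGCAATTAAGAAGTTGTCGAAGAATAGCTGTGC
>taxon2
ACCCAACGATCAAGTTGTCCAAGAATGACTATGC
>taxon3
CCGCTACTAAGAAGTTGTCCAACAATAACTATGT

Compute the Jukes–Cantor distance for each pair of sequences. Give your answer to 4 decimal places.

taxon1–taxon2: 10/34 sites differ → p ≈ 0.294118, d = −0.75 ln(1 − 0.392157) = 0.373379 ≈ 0.3734.
taxon1–taxon3: 7/34 sites differ → p ≈ 0.205882, d = −0.75 ln(1 − 0.274509) = 0.240680 ≈ 0.2407.
taxon2–taxon3: 9/34 sites differ → p ≈ 0.264706, d = −0.75 ln(1 − 0.352941) = 0.326488 ≈ 0.3265.

d(taxon1,taxon2) = 0.3734, d(taxon1,taxon3) = 0.2407, d(taxon2,taxon3) = 0.3265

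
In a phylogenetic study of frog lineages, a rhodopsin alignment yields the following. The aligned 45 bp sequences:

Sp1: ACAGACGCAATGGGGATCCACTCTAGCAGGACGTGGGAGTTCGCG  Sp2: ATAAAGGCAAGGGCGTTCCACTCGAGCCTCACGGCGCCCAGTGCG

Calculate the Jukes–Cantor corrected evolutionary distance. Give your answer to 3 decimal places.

0.572

The sequences differ at 18 of 45 sites, so p = 18/45 = 0.4.
d = −(3/4) ln(1 − 4p/3) = −0.75 ln(1 − 0.533333) = −0.75 ln(0.466667)
  = −0.75 × (-0.762139) = 0.571604 substitutions/site.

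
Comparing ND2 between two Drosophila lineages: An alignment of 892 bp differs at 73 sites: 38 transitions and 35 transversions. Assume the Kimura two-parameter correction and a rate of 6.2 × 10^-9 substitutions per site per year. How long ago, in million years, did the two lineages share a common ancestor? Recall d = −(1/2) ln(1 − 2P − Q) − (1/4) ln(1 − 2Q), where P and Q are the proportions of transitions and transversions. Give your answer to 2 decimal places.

P = 38/892 ≈ 0.042601 and Q = 35/892 ≈ 0.039238.
Under the Kimura two-parameter model, d = −½ ln(1 − 2P − Q) − ¼ ln(1 − 2Q).
1 − 2P − Q = 0.87556, giving −½ ln(0.87556) = 0.066446.
1 − 2Q = 0.921524, giving −¼ ln(0.921524) = 0.020432.
d = 0.066446 + 0.020432 = 0.086878.
Under a molecular clock d = 2μt, so t = d/(2μ) = 0.086878 / (2 × 6.2 × 10^-9) = 7.01 million years.

7.01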